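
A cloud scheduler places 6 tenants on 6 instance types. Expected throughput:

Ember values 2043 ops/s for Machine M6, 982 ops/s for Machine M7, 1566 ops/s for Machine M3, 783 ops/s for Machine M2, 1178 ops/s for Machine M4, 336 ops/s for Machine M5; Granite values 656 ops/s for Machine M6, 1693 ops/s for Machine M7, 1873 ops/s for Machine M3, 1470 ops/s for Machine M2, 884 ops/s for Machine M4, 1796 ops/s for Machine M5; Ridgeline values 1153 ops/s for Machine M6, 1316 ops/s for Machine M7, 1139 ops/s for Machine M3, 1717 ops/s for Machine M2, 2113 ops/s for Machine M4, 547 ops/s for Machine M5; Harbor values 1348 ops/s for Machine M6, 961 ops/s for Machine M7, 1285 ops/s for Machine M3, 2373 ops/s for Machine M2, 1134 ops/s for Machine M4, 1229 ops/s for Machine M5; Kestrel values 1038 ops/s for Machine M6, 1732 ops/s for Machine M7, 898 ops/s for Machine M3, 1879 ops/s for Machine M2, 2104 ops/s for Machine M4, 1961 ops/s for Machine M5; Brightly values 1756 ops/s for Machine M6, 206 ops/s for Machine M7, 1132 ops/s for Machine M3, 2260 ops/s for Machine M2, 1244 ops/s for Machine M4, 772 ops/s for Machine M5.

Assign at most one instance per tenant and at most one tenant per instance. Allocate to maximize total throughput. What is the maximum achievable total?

Optimal: Ember→Machine M3 (1566 ops/s), Granite→Machine M7 (1693 ops/s), Ridgeline→Machine M4 (2113 ops/s), Harbor→Machine M2 (2373 ops/s), Kestrel→Machine M5 (1961 ops/s), Brightly→Machine M6 (1756 ops/s) — total 1566+1693+2113+2373+1961+1756 = 11462 ops/s.
Row-greedy (each tenant in turn takes its best remaining instance) gives 10569 ops/s, worse by 893.
Next-best assignment: Ember→Machine M6, Granite→Machine M7, Ridgeline→Machine M4, Harbor→Machine M3, Kestrel→Machine M5, Brightly→Machine M2 = 11355 ops/s.

Maximum total: 11462 ops/s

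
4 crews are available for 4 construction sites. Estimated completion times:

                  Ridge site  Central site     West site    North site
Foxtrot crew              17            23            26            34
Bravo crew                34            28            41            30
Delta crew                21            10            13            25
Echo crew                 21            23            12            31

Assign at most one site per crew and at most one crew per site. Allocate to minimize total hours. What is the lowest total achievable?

This is a one-to-one assignment (minimum-cost bipartite matching).
Optimal: Foxtrot crew→Ridge site (17 hours), Bravo crew→North site (30 hours), Delta crew→Central site (10 hours), Echo crew→West site (12 hours) — total 17+30+10+12 = 69 hours.
Row-greedy (each crew in turn takes its cheapest remaining site) gives 89 hours, worse by 20.

Minimum total: 69 hours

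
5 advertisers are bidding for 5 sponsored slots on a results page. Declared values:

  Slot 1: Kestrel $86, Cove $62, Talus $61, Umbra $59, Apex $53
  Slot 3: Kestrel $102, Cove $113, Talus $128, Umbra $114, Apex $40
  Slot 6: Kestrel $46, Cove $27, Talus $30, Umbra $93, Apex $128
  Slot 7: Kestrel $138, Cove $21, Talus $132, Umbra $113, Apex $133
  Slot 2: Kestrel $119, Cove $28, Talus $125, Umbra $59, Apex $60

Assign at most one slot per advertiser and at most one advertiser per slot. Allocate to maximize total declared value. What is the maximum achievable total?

Optimal: Kestrel→Slot 7 ($138), Cove→Slot 1 ($62), Talus→Slot 2 ($125), Umbra→Slot 3 ($114), Apex→Slot 6 ($128) — total 138+62+125+114+128 = $567.
Next-best assignment: Kestrel→Slot 1, Cove→Slot 3, Talus→Slot 2, Umbra→Slot 7, Apex→Slot 6 = $565.

Max total: $567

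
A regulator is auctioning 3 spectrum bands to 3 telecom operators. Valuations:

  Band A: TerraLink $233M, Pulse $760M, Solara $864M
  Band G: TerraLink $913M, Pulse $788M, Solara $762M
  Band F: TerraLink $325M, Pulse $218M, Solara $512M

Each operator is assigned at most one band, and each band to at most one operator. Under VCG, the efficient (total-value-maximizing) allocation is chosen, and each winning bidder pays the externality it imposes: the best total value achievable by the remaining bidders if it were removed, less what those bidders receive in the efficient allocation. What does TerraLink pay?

TerraLink pays $380M.

Efficient allocation: TerraLink→Band G ($913M), Pulse→Band A ($760M), Solara→Band F ($512M); total welfare W = $2185M.
TerraLink receives Band G at value $913M, so the others get W − 913 = $1272M.
Without TerraLink: best allocation of the remaining 2 bidders over all 3 bands is Pulse→Band G ($788M), Solara→Band A ($864M), total $1652M.
VCG payment = (others' best without TerraLink) − (others' welfare with TerraLink) = 1652 − 1272 = $380M.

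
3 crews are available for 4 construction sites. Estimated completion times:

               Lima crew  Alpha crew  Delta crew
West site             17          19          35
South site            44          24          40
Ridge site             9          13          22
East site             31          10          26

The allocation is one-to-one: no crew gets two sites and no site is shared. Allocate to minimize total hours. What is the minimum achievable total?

This is a one-to-one assignment (minimum-cost bipartite matching).
Optimal: Lima crew→West site (17 hours), Alpha crew→East site (10 hours), Delta crew→Ridge site (22 hours) — total 17+10+22 = 49 hours.
Column-greedy (each site in turn goes to its cheapest remaining crew) gives 63 hours, worse by 14.
Next-best assignment: Lima crew→Ridge site, Alpha crew→West site, Delta crew→East site = 54 hours.
Checked against all permutations: 49 hours is optimal.

Minimum total: 49 hours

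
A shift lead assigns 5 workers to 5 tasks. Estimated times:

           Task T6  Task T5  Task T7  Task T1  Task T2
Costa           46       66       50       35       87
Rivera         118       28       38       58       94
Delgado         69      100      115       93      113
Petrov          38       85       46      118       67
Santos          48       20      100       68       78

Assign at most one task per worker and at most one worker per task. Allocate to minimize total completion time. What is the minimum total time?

Min total: 229 min

Optimal: Costa→Task T1 (35 min), Rivera→Task T7 (38 min), Delgado→Task T6 (69 min), Petrov→Task T2 (67 min), Santos→Task T5 (20 min) — total 35+38+69+67+20 = 229 min.
Min-entry greedy (repeatedly take the single cheapest remaining cell) gives 244 min, worse by 15.
Next-best assignment: Costa→Task T1, Rivera→Task T7, Delgado→Task T2, Petrov→Task T6, Santos→Task T5 = 244 min.
Swapping Rivera↔Costa (Rivera→Task T1 58 min, Costa→Task T7 50 min) adds 35.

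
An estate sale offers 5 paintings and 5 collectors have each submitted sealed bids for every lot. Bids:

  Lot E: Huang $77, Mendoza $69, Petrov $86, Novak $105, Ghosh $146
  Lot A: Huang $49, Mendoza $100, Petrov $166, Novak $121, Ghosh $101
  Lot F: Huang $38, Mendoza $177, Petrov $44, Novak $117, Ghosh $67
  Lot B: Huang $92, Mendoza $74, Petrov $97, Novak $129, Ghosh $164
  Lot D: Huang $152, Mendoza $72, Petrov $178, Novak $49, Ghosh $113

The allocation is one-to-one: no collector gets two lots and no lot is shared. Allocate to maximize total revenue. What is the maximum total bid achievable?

Treat this as an assignment problem: match each collector to one lot.
Optimal: Huang→Lot D ($152), Mendoza→Lot F ($177), Petrov→Lot A ($166), Novak→Lot B ($129), Ghosh→Lot E ($146) — total 152+177+166+129+146 = $770.
Max-entry greedy (repeatedly take the single best remaining cell) gives $717, worse by 53.

Max total: $770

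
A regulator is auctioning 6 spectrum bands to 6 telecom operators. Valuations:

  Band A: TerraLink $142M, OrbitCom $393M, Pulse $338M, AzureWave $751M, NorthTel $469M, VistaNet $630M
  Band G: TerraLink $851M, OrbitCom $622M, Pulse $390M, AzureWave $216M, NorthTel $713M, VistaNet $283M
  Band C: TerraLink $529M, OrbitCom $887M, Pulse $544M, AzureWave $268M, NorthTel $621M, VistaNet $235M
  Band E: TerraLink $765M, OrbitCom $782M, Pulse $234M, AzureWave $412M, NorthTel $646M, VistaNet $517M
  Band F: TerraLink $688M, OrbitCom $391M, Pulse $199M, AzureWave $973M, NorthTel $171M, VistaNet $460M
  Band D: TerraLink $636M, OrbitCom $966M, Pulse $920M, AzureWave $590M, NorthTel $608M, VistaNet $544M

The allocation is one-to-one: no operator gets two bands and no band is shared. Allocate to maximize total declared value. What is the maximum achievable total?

Maximum total: $4907M

This is the linear assignment problem.
Optimal: TerraLink→Band G ($851M), OrbitCom→Band C ($887M), Pulse→Band D ($920M), AzureWave→Band F ($973M), NorthTel→Band E ($646M), VistaNet→Band A ($630M) — total 851+887+920+973+646+630 = $4907M.
Row-greedy (each operator in turn takes its best remaining band) gives $4610M, worse by 297.
Swapping OrbitCom↔TerraLink (OrbitCom→Band G $622M, TerraLink→Band C $529M) loses 587.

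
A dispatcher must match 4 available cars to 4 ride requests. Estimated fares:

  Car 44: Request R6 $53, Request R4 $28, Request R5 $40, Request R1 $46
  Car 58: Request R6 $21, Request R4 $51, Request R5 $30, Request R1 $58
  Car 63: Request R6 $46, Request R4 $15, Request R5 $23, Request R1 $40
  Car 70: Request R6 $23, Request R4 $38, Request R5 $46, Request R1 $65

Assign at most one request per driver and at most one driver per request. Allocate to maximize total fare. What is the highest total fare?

Optimal: Car 44→Request R5 ($40), Car 58→Request R4 ($51), Car 63→Request R6 ($46), Car 70→Request R1 ($65) — total 40+51+46+65 = $202.
Max-entry greedy (repeatedly take the single best remaining cell) gives $192, worse by 10.
Swapping Car 58↔Car 63 (Car 58→Request R6 $21, Car 63→Request R4 $15) loses 61.
Every other assignment is strictly worse.

Max total: $202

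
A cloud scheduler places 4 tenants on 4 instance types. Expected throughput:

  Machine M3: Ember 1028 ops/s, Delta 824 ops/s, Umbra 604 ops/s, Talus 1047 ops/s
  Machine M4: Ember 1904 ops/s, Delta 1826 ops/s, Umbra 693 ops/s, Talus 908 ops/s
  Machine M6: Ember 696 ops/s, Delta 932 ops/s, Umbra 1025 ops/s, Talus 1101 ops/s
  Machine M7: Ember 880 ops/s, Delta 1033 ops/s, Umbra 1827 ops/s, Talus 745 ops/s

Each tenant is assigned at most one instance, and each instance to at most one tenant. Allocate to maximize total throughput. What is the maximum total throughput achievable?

Optimal: Ember→Machine M3 (1028 ops/s), Delta→Machine M4 (1826 ops/s), Umbra→Machine M7 (1827 ops/s), Talus→Machine M6 (1101 ops/s) — total 1028+1826+1827+1101 = 5782 ops/s.
Row-greedy (each tenant in turn takes its best remaining instance) gives 5009 ops/s, worse by 773.

Maximum total: 5782 ops/s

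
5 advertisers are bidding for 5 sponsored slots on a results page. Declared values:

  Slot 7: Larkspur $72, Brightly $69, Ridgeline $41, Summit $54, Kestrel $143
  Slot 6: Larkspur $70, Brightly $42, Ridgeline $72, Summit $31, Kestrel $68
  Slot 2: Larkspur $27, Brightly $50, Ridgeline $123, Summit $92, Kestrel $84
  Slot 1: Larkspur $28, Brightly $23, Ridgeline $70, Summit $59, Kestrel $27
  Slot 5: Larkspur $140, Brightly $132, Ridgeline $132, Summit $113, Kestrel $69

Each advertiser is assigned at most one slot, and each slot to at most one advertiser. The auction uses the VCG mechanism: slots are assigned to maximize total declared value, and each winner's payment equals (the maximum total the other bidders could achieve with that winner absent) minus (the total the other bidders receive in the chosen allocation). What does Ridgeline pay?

Ridgeline pays $33.

Efficient allocation: Larkspur→Slot 6 ($70), Brightly→Slot 5 ($132), Ridgeline→Slot 2 ($123), Summit→Slot 1 ($59), Kestrel→Slot 7 ($143); total welfare W = $527.
Ridgeline receives Slot 2 at value $123, so the others get W − 123 = $404.
Without Ridgeline: best allocation of the remaining 4 bidders over all 5 slots is Larkspur→Slot 6 ($70), Brightly→Slot 5 ($132), Summit→Slot 2 ($92), Kestrel→Slot 7 ($143), total $437.
VCG payment = (others' best without Ridgeline) − (others' welfare with Ridgeline) = 437 − 404 = $33.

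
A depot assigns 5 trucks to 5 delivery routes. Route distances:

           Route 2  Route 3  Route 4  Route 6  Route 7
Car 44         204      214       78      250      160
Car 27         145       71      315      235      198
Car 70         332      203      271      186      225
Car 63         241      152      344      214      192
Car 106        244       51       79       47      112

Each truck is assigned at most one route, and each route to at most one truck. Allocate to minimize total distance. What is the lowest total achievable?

Minimum total: 647 km

Optimal: Car 44→Route 4 (78 km), Car 27→Route 2 (145 km), Car 70→Route 7 (225 km), Car 63→Route 3 (152 km), Car 106→Route 6 (47 km) — total 78+145+225+152+47 = 647 km.
Column-greedy (each route in turn goes to its cheapest remaining truck) gives 652 km, worse by 5.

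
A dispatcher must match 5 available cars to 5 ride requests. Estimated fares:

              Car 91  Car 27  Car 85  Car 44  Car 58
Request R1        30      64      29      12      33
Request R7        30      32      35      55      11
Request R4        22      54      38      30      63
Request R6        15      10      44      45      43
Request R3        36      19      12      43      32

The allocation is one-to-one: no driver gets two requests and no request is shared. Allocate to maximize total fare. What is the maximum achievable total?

Optimal: Car 91→Request R3 ($36), Car 27→Request R1 ($64), Car 85→Request R6 ($44), Car 44→Request R7 ($55), Car 58→Request R4 ($63) — total 36+64+44+55+63 = $262.

Max total: $262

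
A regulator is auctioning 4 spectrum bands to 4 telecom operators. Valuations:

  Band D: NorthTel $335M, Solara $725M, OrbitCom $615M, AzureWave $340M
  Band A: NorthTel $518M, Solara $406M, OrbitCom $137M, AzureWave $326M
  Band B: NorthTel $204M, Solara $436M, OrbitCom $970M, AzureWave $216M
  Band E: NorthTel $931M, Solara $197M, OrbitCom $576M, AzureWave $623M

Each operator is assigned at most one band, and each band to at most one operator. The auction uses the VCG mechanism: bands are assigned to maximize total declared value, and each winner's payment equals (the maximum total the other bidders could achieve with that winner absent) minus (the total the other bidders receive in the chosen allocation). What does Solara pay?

Solara pays $14M.

Efficient allocation: NorthTel→Band E ($931M), Solara→Band D ($725M), OrbitCom→Band B ($970M), AzureWave→Band A ($326M); total welfare W = $2952M.
Solara receives Band D at value $725M, so the others get W − 725 = $2227M.
Without Solara: best allocation of the remaining 3 bidders over all 4 bands is NorthTel→Band E ($931M), OrbitCom→Band B ($970M), AzureWave→Band D ($340M), total $2241M.
VCG payment = (others' best without Solara) − (others' welfare with Solara) = 2241 − 2227 = $14M.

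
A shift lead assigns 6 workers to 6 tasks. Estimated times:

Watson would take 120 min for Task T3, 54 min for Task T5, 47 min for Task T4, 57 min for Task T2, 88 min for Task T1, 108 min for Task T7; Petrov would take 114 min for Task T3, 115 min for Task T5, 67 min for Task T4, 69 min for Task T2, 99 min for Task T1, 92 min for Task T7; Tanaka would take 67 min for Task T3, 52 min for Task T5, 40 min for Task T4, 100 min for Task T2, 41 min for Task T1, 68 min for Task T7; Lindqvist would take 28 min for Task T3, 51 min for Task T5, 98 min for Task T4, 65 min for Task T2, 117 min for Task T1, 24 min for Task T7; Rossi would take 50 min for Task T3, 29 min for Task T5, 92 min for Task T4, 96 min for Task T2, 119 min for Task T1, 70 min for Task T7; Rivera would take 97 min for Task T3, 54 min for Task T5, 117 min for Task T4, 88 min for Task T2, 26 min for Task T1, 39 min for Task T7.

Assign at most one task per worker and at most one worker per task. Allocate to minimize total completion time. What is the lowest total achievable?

This is the linear assignment problem.
Optimal: Watson→Task T4 (47 min), Petrov→Task T2 (69 min), Tanaka→Task T1 (41 min), Lindqvist→Task T3 (28 min), Rossi→Task T5 (29 min), Rivera→Task T7 (39 min) — total 47+69+41+28+29+39 = 253 min.
Column-greedy (each task in turn goes to its cheapest remaining worker) gives 272 min, worse by 19.
Next-best assignment: Watson→Task T2, Petrov→Task T4, Tanaka→Task T1, Lindqvist→Task T3, Rossi→Task T5, Rivera→Task T7 = 261 min.
Swapping Tanaka↔Petrov (Tanaka→Task T2 100 min, Petrov→Task T1 99 min) adds 89.
No other one-to-one assignment undercuts 253 min.

Minimum total: 253 min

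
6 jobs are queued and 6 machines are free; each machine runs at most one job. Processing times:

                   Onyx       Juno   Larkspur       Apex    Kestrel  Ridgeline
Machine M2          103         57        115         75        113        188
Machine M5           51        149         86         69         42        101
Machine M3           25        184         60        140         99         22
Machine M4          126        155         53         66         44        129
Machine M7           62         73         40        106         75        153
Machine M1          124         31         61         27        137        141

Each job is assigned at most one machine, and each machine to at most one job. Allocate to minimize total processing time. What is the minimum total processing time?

Minimum total: 241 min

Optimal: Onyx→Machine M5 (51 min), Juno→Machine M2 (57 min), Larkspur→Machine M7 (40 min), Apex→Machine M1 (27 min), Kestrel→Machine M4 (44 min), Ridgeline→Machine M3 (22 min) — total 51+57+40+27+44+22 = 241 min.
No other one-to-one assignment undercuts 241 min.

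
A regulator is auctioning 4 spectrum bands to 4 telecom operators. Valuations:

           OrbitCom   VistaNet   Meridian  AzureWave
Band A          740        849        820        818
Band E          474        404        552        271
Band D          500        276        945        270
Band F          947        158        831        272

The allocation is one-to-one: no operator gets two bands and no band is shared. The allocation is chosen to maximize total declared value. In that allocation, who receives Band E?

VistaNet receives Band E.

This is the linear assignment problem.
Optimal: OrbitCom→Band F ($947M), VistaNet→Band E ($404M), Meridian→Band D ($945M), AzureWave→Band A ($818M) — total 947+404+945+818 = $3114M.
Column-greedy (each band in turn goes to its best remaining operator) gives $2173M, worse by 941.
Checked against all permutations: $3114M is optimal.
VistaNet's own top band is Band A ($849M), but forcing VistaNet→Band A and reassigning the rest optimally gives only $3012M — worse by 102.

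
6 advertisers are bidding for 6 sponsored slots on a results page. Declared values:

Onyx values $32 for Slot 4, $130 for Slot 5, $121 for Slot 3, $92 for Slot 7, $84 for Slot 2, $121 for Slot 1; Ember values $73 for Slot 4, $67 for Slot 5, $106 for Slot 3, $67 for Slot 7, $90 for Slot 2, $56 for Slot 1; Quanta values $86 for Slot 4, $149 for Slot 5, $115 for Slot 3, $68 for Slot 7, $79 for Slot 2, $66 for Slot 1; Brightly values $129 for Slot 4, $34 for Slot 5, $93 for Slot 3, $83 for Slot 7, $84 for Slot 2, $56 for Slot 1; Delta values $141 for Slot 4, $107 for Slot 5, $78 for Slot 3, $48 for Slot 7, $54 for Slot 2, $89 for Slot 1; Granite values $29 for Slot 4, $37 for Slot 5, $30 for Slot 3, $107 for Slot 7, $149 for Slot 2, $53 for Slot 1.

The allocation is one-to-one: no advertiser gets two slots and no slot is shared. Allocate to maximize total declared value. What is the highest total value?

Optimal: Onyx→Slot 1 ($121), Ember→Slot 3 ($106), Quanta→Slot 5 ($149), Brightly→Slot 7 ($83), Delta→Slot 4 ($141), Granite→Slot 2 ($149) — total 121+106+149+83+141+149 = $749.
Row-greedy (each advertiser in turn takes its best remaining slot) gives $602, worse by 147.
Next-best assignment: Onyx→Slot 1, Ember→Slot 7, Quanta→Slot 5, Brightly→Slot 3, Delta→Slot 4, Granite→Slot 2 = $720.
Checked against all permutations: $749 is optimal.

Max total: $749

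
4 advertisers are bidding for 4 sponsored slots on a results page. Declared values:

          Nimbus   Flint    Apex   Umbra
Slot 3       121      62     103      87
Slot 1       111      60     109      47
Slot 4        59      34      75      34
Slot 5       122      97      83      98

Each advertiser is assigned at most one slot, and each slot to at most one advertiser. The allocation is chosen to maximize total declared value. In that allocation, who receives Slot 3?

Optimal: Nimbus→Slot 1 ($111), Flint→Slot 5 ($97), Apex→Slot 4 ($75), Umbra→Slot 3 ($87) — total 111+97+75+87 = $370.
Umbra's own top slot is Slot 5 ($98), but forcing Umbra→Slot 5 and reassigning the rest optimally gives only $362 — worse by 8.

Umbra receives Slot 3.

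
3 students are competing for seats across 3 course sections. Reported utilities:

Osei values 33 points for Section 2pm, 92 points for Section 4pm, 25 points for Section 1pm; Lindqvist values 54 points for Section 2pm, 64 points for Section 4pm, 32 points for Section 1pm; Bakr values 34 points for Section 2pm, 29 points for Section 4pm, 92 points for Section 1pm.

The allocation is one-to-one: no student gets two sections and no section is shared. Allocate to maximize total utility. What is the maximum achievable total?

Maximum total: 238 points

Optimal: Osei→Section 4pm (92 points), Lindqvist→Section 2pm (54 points), Bakr→Section 1pm (92 points) — total 92+54+92 = 238 points.
No other one-to-one assignment exceeds 238 points.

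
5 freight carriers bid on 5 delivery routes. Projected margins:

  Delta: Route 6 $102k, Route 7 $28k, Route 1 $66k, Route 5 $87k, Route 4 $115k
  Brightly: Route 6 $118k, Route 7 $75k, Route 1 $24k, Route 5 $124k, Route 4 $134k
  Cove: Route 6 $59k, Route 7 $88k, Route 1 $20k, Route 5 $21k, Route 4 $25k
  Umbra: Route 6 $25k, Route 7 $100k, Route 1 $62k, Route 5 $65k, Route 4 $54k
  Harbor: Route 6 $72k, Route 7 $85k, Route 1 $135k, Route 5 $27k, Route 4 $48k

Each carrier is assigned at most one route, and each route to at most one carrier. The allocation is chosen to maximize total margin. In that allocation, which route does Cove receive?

Cove receives Route 6.

Optimal: Delta→Route 4 ($115k), Brightly→Route 5 ($124k), Cove→Route 6 ($59k), Umbra→Route 7 ($100k), Harbor→Route 1 ($135k) — total 115+124+59+100+135 = $533k.
Row-greedy (each carrier in turn takes its best remaining route) gives $461k, worse by 72.
Next-best assignment: Delta→Route 6, Brightly→Route 4, Cove→Route 7, Umbra→Route 5, Harbor→Route 1 = $524k.
Swapping Cove↔Harbor (Cove→Route 1 $20k, Harbor→Route 6 $72k) loses 102.
Every other assignment is strictly worse.
Cove's own top route is Route 7 ($88k), but forcing Cove→Route 7 and reassigning the rest optimally gives only $524k — worse by 9.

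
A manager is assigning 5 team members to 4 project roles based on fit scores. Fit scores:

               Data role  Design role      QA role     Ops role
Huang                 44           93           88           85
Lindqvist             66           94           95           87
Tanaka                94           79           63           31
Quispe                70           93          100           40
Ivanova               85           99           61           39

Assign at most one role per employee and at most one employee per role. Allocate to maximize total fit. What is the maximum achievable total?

Maximum total: 380 pts

This is the linear assignment problem.
Optimal: Tanaka→Data role (94 pts), Ivanova→Design role (99 pts), Quispe→QA role (100 pts), Lindqvist→Ops role (87 pts) — total 94+99+100+87 = 380 pts.
Row-greedy (each employee in turn takes its best remaining role) gives 322 pts, worse by 58.
Next-best assignment: Tanaka→Data role, Ivanova→Design role, Quispe→QA role, Huang→Ops role = 378 pts.
Swapping Quispe↔Ivanova (Quispe→Design role 93 pts, Ivanova→QA role 61 pts) loses 45.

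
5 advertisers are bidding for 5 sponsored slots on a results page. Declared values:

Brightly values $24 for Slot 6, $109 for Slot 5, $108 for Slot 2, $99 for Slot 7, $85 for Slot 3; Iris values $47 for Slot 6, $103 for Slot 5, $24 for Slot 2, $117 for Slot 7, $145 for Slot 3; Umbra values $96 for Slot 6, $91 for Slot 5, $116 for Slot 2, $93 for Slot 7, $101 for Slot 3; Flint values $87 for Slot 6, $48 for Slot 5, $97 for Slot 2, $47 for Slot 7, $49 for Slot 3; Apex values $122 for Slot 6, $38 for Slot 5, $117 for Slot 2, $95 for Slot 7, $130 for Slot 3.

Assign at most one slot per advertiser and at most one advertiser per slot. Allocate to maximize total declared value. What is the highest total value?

Maximum total: $566

Optimal: Brightly→Slot 5 ($109), Iris→Slot 3 ($145), Umbra→Slot 7 ($93), Flint→Slot 2 ($97), Apex→Slot 6 ($122) — total 109+145+93+97+122 = $566.
Row-greedy (each advertiser in turn takes its best remaining slot) gives $552, worse by 14.
Swapping Umbra↔Iris (Umbra→Slot 3 $101, Iris→Slot 7 $117) loses 20.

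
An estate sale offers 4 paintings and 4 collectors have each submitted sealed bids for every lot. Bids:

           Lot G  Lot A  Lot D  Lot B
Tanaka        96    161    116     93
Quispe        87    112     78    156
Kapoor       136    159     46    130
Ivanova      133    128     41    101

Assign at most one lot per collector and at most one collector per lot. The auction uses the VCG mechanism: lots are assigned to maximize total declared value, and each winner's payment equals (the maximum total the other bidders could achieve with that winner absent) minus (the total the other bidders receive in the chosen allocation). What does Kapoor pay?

Efficient allocation: Tanaka→Lot D ($116), Quispe→Lot B ($156), Kapoor→Lot A ($159), Ivanova→Lot G ($133); total welfare W = $564.
Kapoor receives Lot A at value $159, so the others get W − 159 = $405.
Without Kapoor: best allocation of the remaining 3 bidders over all 4 lots is Tanaka→Lot A ($161), Quispe→Lot B ($156), Ivanova→Lot G ($133), total $450.
VCG payment = (others' best without Kapoor) − (others' welfare with Kapoor) = 450 − 405 = $45.

Kapoor pays $45.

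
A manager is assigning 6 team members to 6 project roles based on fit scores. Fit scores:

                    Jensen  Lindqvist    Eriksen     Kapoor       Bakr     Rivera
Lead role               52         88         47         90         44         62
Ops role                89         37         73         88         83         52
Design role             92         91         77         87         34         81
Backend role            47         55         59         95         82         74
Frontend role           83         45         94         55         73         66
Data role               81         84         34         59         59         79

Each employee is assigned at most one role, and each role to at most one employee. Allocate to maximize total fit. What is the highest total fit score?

Maximum total: 531 pts

Treat this as an assignment problem: match each employee to one role.
Optimal: Jensen→Design role (92 pts), Lindqvist→Lead role (88 pts), Eriksen→Frontend role (94 pts), Kapoor→Backend role (95 pts), Bakr→Ops role (83 pts), Rivera→Data role (79 pts) — total 92+88+94+95+83+79 = 531 pts.
Column-greedy (each role in turn goes to its best remaining employee) gives 525 pts, worse by 6.
Next-best assignment: Jensen→Ops role, Lindqvist→Design role, Eriksen→Frontend role, Kapoor→Lead role, Bakr→Backend role, Rivera→Data role = 525 pts.
Swapping Bakr↔Rivera (Bakr→Data role 59 pts, Rivera→Ops role 52 pts) loses 51.
Every other assignment is strictly worse.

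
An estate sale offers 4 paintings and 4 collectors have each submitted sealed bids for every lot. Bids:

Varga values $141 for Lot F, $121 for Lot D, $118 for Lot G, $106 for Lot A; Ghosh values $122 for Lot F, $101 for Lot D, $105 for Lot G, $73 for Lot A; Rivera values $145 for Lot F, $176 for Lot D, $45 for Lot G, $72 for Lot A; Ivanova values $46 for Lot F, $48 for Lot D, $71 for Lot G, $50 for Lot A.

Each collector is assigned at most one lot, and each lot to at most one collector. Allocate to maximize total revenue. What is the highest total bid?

Optimal: Varga→Lot A ($106), Ghosh→Lot F ($122), Rivera→Lot D ($176), Ivanova→Lot G ($71) — total 106+122+176+71 = $475.
Column-greedy (each lot in turn goes to its best remaining collector) gives $421, worse by 54.
Checked against all permutations: $475 is optimal.

Max total: $475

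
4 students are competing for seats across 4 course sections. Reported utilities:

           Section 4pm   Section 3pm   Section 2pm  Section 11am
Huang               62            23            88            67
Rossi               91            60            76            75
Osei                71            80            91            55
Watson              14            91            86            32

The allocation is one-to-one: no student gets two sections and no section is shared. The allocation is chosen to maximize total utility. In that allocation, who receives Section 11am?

Huang receives Section 11am.

This is a one-to-one assignment (maximum-weight bipartite matching).
Optimal: Huang→Section 11am (67 points), Rossi→Section 4pm (91 points), Osei→Section 2pm (91 points), Watson→Section 3pm (91 points) — total 67+91+91+91 = 340 points.
Row-greedy (each student in turn takes its best remaining section) gives 291 points, worse by 49.
Huang's own top section is Section 2pm (88 points), but forcing Huang→Section 2pm and reassigning the rest optimally gives only 325 points — worse by 15.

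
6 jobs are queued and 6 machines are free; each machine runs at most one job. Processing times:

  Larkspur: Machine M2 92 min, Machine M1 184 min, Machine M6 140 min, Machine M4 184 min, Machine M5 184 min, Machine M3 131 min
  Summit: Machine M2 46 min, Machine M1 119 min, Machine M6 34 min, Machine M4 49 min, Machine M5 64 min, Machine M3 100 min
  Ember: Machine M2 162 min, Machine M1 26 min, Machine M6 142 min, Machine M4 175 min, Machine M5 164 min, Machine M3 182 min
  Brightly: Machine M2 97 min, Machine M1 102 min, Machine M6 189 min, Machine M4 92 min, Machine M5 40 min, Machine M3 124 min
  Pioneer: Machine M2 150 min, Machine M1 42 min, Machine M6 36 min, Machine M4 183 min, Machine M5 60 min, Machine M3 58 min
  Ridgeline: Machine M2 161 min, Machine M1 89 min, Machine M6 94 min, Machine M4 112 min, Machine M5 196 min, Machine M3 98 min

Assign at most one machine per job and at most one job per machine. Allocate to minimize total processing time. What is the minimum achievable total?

This is a one-to-one assignment (minimum-cost bipartite matching).
Optimal: Larkspur→Machine M2 (92 min), Summit→Machine M4 (49 min), Ember→Machine M1 (26 min), Brightly→Machine M5 (40 min), Pioneer→Machine M6 (36 min), Ridgeline→Machine M3 (98 min) — total 92+49+26+40+36+98 = 341 min.
Min-entry greedy (repeatedly take the single cheapest remaining cell) gives 362 min, worse by 21.
Next-best assignment: Larkspur→Machine M2, Summit→Machine M4, Ember→Machine M1, Brightly→Machine M5, Pioneer→Machine M3, Ridgeline→Machine M6 = 359 min.

Min total: 341 min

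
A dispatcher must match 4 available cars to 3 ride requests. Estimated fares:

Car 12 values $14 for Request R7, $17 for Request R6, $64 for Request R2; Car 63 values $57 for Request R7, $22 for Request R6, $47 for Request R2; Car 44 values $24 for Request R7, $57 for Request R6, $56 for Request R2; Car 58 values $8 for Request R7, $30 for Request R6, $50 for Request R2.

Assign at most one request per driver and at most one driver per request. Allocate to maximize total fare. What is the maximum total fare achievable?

This is a one-to-one assignment (maximum-weight bipartite matching).
Optimal: Car 63→Request R7 ($57), Car 44→Request R6 ($57), Car 12→Request R2 ($64) — total 57+57+64 = $178.
Next-best assignment: Car 63→Request R7, Car 44→Request R6, Car 58→Request R2 = $164.
Swapping Car 63↔Car 44 (Car 63→Request R6 $22, Car 44→Request R7 $24) loses 68.

Maximum total: $178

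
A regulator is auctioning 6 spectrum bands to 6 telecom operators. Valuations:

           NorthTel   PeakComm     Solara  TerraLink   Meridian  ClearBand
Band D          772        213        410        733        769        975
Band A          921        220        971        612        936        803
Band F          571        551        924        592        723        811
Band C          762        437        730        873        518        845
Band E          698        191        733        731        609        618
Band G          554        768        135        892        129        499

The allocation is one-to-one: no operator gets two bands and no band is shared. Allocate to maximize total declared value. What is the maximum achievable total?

Max total: $5174M

Optimal: NorthTel→Band E ($698M), PeakComm→Band G ($768M), Solara→Band F ($924M), TerraLink→Band C ($873M), Meridian→Band A ($936M), ClearBand→Band D ($975M) — total 698+768+924+873+936+975 = $5174M.
Max-entry greedy (repeatedly take the single best remaining cell) gives $4514M, worse by 660.
Next-best assignment: NorthTel→Band C, PeakComm→Band G, Solara→Band F, TerraLink→Band E, Meridian→Band A, ClearBand→Band D = $5096M.
Swapping PeakComm↔NorthTel (PeakComm→Band E $191M, NorthTel→Band G $554M) loses 721.
Checked against all permutations: $5174M is optimal.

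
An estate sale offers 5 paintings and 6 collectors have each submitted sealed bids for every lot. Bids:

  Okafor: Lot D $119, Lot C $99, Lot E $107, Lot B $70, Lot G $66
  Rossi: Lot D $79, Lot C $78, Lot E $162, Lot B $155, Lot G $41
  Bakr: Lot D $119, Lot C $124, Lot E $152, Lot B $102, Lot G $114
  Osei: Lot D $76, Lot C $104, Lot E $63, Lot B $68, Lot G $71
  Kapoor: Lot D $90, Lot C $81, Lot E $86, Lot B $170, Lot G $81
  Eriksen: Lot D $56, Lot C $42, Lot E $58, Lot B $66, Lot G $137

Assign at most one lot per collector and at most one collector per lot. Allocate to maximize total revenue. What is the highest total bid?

Maximum total: $712

Optimal: Okafor→Lot D ($119), Bakr→Lot C ($124), Rossi→Lot E ($162), Kapoor→Lot B ($170), Eriksen→Lot G ($137) — total 119+124+162+170+137 = $712.
Swapping Okafor↔Kapoor (Okafor→Lot B $70, Kapoor→Lot D $90) loses 129.
Every other assignment is strictly worse.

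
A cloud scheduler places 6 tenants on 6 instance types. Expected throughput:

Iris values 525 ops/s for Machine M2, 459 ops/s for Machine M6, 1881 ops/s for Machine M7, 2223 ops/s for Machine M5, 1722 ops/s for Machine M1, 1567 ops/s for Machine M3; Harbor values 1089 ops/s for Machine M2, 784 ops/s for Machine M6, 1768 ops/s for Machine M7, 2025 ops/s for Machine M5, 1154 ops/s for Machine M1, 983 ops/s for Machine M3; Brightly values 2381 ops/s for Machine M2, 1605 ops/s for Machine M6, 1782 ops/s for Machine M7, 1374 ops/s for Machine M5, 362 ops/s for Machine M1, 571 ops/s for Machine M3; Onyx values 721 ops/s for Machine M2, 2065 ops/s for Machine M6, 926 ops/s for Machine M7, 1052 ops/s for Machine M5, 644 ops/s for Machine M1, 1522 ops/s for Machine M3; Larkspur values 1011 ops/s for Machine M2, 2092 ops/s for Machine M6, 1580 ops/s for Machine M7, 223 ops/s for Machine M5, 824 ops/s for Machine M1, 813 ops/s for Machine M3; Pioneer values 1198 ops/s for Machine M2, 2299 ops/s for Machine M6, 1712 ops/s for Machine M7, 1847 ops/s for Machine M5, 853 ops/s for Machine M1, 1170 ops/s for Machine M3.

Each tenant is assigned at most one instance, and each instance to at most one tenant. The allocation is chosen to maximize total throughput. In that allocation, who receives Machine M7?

Larkspur receives Machine M7.

Optimal: Iris→Machine M1 (1722 ops/s), Harbor→Machine M5 (2025 ops/s), Brightly→Machine M2 (2381 ops/s), Onyx→Machine M3 (1522 ops/s), Larkspur→Machine M7 (1580 ops/s), Pioneer→Machine M6 (2299 ops/s) — total 1722+2025+2381+1522+1580+2299 = 11529 ops/s.
Row-greedy (each tenant in turn takes its best remaining instance) gives 10431 ops/s, worse by 1098.
Next-best assignment: Iris→Machine M1, Harbor→Machine M5, Brightly→Machine M2, Onyx→Machine M3, Larkspur→Machine M6, Pioneer→Machine M7 = 11454 ops/s.
Checked against all permutations: 11529 ops/s is optimal.
Larkspur's own top instance is Machine M6 (2092 ops/s), but forcing Larkspur→Machine M6 and reassigning the rest optimally gives only 11454 ops/s — worse by 75.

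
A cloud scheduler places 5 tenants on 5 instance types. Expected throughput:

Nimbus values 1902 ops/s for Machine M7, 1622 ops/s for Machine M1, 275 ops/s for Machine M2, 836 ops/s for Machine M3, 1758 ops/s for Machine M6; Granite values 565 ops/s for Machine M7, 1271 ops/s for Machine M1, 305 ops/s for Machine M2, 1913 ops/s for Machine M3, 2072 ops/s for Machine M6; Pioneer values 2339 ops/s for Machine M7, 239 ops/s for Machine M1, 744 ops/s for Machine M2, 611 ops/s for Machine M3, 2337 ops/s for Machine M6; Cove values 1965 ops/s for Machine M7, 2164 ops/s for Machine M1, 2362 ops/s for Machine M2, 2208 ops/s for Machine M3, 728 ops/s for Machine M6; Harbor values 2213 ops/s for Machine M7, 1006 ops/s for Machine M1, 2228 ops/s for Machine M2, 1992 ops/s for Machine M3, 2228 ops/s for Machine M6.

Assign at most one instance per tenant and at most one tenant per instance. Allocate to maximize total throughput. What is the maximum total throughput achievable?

Maximum total: 10544 ops/s

This is a one-to-one assignment (maximum-weight bipartite matching).
Optimal: Nimbus→Machine M7 (1902 ops/s), Granite→Machine M3 (1913 ops/s), Pioneer→Machine M6 (2337 ops/s), Cove→Machine M1 (2164 ops/s), Harbor→Machine M2 (2228 ops/s) — total 1902+1913+2337+2164+2228 = 10544 ops/s.
Row-greedy (each tenant in turn takes its best remaining instance) gives 7932 ops/s, worse by 2612.
Next-best assignment: Nimbus→Machine M1, Granite→Machine M6, Pioneer→Machine M7, Cove→Machine M3, Harbor→Machine M2 = 10469 ops/s.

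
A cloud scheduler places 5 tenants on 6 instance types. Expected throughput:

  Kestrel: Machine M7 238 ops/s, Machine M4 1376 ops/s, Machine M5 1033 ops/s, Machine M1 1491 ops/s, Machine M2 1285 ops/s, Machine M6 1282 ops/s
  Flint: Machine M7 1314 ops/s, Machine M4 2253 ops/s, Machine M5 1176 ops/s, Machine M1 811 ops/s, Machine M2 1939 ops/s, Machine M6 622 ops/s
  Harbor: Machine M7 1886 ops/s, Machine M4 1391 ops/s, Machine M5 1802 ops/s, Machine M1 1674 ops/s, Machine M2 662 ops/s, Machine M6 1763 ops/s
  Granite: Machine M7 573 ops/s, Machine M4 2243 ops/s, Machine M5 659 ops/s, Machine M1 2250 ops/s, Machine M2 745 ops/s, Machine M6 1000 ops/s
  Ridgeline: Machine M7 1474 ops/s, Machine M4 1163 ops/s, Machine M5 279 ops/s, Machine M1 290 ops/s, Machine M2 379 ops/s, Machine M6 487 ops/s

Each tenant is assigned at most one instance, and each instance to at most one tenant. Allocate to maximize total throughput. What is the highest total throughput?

Maximum total: 9064 ops/s

Treat this as an assignment problem: match each tenant to one instance.
Optimal: Kestrel→Machine M2 (1285 ops/s), Flint→Machine M4 (2253 ops/s), Harbor→Machine M5 (1802 ops/s), Granite→Machine M1 (2250 ops/s), Ridgeline→Machine M7 (1474 ops/s) — total 1285+2253+1802+2250+1474 = 9064 ops/s.
Column-greedy (each instance in turn goes to its best remaining tenant) gives 7801 ops/s, worse by 1263.
Next-best assignment: Kestrel→Machine M6, Flint→Machine M4, Harbor→Machine M5, Granite→Machine M1, Ridgeline→Machine M7 = 9061 ops/s.
Checked against all permutations: 9064 ops/s is optimal.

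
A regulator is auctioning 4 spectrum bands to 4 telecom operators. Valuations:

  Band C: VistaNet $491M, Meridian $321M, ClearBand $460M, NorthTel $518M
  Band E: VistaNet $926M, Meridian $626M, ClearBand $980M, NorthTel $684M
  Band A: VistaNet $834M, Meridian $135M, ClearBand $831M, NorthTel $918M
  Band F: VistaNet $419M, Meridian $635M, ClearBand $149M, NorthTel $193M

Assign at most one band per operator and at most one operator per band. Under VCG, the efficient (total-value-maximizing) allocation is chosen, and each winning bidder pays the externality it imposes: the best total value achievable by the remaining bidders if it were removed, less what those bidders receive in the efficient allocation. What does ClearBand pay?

Efficient allocation: VistaNet→Band C ($491M), Meridian→Band F ($635M), ClearBand→Band E ($980M), NorthTel→Band A ($918M); total welfare W = $3024M.
ClearBand receives Band E at value $980M, so the others get W − 980 = $2044M.
Without ClearBand: best allocation of the remaining 3 bidders over all 4 bands is VistaNet→Band E ($926M), Meridian→Band F ($635M), NorthTel→Band A ($918M), total $2479M.
VCG payment = (others' best without ClearBand) − (others' welfare with ClearBand) = 2479 − 2044 = $435M.

ClearBand pays $435M.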